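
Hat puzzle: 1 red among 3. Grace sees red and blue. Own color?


Total red = 1, seen red = 1
Own red = 1 - 1 = 0
Grace's hat is blue.

blue


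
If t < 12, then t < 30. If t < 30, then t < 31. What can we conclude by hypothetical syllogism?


Hypothetical syllogism: P → Q, Q → R ⊢ P → R
Premise 1: t < 12 → t < 30
Premise 2: t < 30 → t < 31
Chain the implications: the middle term (t < 30) links the two.
Conclusion: If t < 12, then t < 31.

If t < 12, then t < 31.


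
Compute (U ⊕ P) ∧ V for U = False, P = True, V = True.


U = False, P = True, V = True
Step 1: U ⊕ P = False XOR True = True
Step 2: True ∧ V = True AND True = True
XOR true when exactly one of U,P is true; then AND with V.

True


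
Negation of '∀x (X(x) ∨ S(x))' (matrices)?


Original: ∀x (X(x) ∨ S(x))
Rule: ¬∀→∃, ¬∃→∀, negate predicate.
Negation: ∃x (¬X(x) ∧ ¬S(x))

∃x (¬X(x) ∧ ¬S(x))


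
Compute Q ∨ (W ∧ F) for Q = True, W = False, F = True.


Q = True, W = False, F = True
Step 1: W ∧ F = False AND True = False
Step 2: Q ∨ False = True OR False = True
AND evaluated first (higher precedence); then OR applied.

True


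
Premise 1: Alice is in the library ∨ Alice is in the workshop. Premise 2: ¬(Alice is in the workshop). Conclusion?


Disjunctive syllogism: P ∨ Q, ¬P ⊢ Q
Disjunction: Alice is in the library ∨ Alice is in the workshop
We know it is not the case that Alice is in the workshop.
By disjunctive syllogism, the other disjunct must be true.

Alice is in the library


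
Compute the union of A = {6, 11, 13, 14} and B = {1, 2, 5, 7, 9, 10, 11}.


A = {6, 11, 13, 14}
B = {1, 2, 5, 7, 9, 10, 11}
Operation: union
All elements combined: 1, 2, 5, 6, 7, 9, 10, 11, 13, 14

{1, 2, 5, 6, 7, 9, 10, 11, 13, 14}


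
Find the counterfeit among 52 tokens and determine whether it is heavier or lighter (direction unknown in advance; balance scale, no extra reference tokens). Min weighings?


Let n = 52. 104 possibilities (n tokens × lighter/heavier); each weighing has 3 outcomes.
Bound for k weighings: say the first weighing puts j tokens on each pan. If it tips, the 2j weighed tokens remain suspects (each with a known direction) and k-1 weighings give 3^(k-1) outcomes; 3^(k-1) is odd, so 2j ≤ 3^(k-1) - 1. If it balances, the n - 2j unweighed tokens remain with direction unknown: 2(n - 2j) ≤ 3^(k-1) - 1 by the same parity argument. Adding, n ≤ (3^(k-1) - 1) + (3^(k-1) - 1)/2 = (3^k - 3)/2, and the classical three-group strategy achieves this (3 tokens in 2 weighings, 12 in 3, 39 in 4, 120 in 5).
So we need the smallest k with (3^k - 3)/2 ≥ 52.
k = 4: (3^4 - 3)/2 = 39 < 52 ✗
k = 5: (3^5 - 3)/2 = 120 ≥ 52 ✓

5


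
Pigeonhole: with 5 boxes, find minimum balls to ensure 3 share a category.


Pigeonhole: to guarantee k in one of n categories, need (k-1)×n + 1.
k = 3, n = 5
Minimum = (3-1) × 5 + 1 = 2 × 5 + 1

11


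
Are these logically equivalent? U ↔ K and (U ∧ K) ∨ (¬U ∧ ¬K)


Expression 1: U ↔ K
Expression 2: (U ∧ K) ∨ (¬U ∧ ¬K)
Truth table (U K | Expr1 Expr2):
  T T |   T     T
  T F |   F     F
  F T |   F     F
  F F |   T     T
All 4 rows agree, so the expressions are logically equivalent.

Yes


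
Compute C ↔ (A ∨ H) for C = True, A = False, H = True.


C = True, A = False, H = True
Step 1: A ∨ H = False OR True = True
Step 2: C ↔ (True): true when both sides have same truth value.
Result: True ↔ True = True

True


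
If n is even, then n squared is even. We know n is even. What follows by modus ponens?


Modus ponens: P → Q, P ⊢ Q
P: n is even
Q: n squared is even
We have P → Q and P is true.
By modus ponens, Q must be true.

n squared is even


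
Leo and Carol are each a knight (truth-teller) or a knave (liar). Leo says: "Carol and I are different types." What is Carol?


Leo says: "Carol and I are different types."
Case 1: Leo is a Knight (truth-teller)
  Statement is true → they ARE different → Carol is a Knave
Case 2: Leo is a Knave (liar)
  Statement is false → they are NOT different → Carol is a Knave
In both cases, Carol is a Knave.

Knave


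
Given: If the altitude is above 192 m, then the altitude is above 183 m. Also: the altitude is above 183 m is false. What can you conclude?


Modus tollens: P → Q, ¬Q ⊢ ¬P
P: the altitude is above 192 m
Q: the altitude is above 183 m
We have P → Q and Q is false.
By modus tollens, P must be false.

It is not the case that the altitude is above 192 m


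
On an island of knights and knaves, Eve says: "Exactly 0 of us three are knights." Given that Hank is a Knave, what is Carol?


Eve claims exactly 0 knights among Eve, Hank, Carol.
Given: Hank is a Knave.

Case 1: Eve is a Knight (tells truth)
  Then exactly 0 of the three are knights.
  Counting Eve, Hank: 1 knight(s) so far. Need -1 more → impossible.
Case 2: Eve is a Knave (lies)
  Then the count is NOT 0.
  If Carol = Knave, count = 0 = 0 → claim would be true, contradicts lie.
  If Carol = Knight, count = 1 ≠ 0 → lie confirmed ✓

Carol is a Knight.

Knight


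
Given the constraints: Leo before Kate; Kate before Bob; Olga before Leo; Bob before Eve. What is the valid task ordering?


Constraints: Leo before Kate; Kate before Bob; Olga before Leo; Bob before Eve
Method: repeatedly schedule the remaining task that has no remaining task required before it.
  Step 1: remaining {Leo, Bob, Kate, Olga, Eve}; every task except Olga still has a predecessor pending → schedule Olga.
  Step 2: remaining {Leo, Bob, Kate, Eve}; every task except Leo still has a predecessor pending → schedule Leo.
  Step 3: remaining {Bob, Kate, Eve}; every task except Kate still has a predecessor pending → schedule Kate.
  Step 4: remaining {Bob, Eve}; every task except Bob still has a predecessor pending → schedule Bob.
  Step 5: only Eve remains → schedule Eve.
Resulting order:

Olga → Leo → Kate → Bob → Eve


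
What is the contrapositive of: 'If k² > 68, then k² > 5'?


Original: If k² > 68, then k² > 5
Contrapositive: If ¬Q, then ¬P
Negate Q: not (k² > 5)
Negate P: not (k² > 68)

If not (k² > 5), then not (k² > 68).


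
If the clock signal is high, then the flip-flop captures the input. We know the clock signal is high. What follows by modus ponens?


Modus ponens: P → Q, P ⊢ Q
P: the clock signal is high
Q: the flip-flop captures the input
We have P → Q and P is true.
By modus ponens, Q must be true.

The flip-flop captures the input


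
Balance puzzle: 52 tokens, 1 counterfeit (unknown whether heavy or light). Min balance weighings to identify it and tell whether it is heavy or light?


Let n = 52. 104 possibilities (n tokens × lighter/heavier); each weighing has 3 outcomes.
Bound for k weighings: say the first weighing puts j tokens on each pan. If it tips, the 2j weighed tokens remain suspects (each with a known direction) and k-1 weighings give 3^(k-1) outcomes; 3^(k-1) is odd, so 2j ≤ 3^(k-1) - 1. If it balances, the n - 2j unweighed tokens remain with direction unknown: 2(n - 2j) ≤ 3^(k-1) - 1 by the same parity argument. Adding, n ≤ (3^(k-1) - 1) + (3^(k-1) - 1)/2 = (3^k - 3)/2, and the classical three-group strategy achieves this (3 tokens in 2 weighings, 12 in 3, 39 in 4, 120 in 5).
So we need the smallest k with (3^k - 3)/2 ≥ 52.
k = 4: (3^4 - 3)/2 = 39 < 52 ✗
k = 5: (3^5 - 3)/2 = 120 ≥ 52 ✓

5


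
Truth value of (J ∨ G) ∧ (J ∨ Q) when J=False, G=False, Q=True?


J = False, G = False, Q = True
Expression: (J ∨ G) ∧ (J ∨ Q)
Step 1: J ∨ G = False OR False = False
Step 2: J ∨ Q = False OR True = True
Step 3: (False) ∧ (True) = False AND True = False

False


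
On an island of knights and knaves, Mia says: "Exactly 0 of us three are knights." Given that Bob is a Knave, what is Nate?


Mia claims exactly 0 knights among Mia, Bob, Nate.
Given: Bob is a Knave.

Case 1: Mia is a Knight (tells truth)
  Then exactly 0 of the three are knights.
  Counting Mia, Bob: 1 knight(s) so far. Need -1 more → impossible.
Case 2: Mia is a Knave (lies)
  Then the count is NOT 0.
  If Nate = Knave, count = 0 = 0 → claim would be true, contradicts lie.
  If Nate = Knight, count = 1 ≠ 0 → lie confirmed ✓

Nate is a Knight.

Knight


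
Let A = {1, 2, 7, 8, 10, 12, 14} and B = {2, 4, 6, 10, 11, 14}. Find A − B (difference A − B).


A = {1, 2, 7, 8, 10, 12, 14}
B = {2, 4, 6, 10, 11, 14}
Operation: difference A − B
In A but not B: 1, 7, 8, 12

{1, 7, 8, 12}


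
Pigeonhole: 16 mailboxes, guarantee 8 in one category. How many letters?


Pigeonhole: to guarantee k in one of n categories, need (k-1)×n + 1.
k = 8, n = 16
Minimum = (8-1) × 16 + 1 = 7 × 16 + 1

113


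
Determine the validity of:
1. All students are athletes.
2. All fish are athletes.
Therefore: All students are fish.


Premise 1: All students are athletes.
Premise 2: All fish are athletes.
Conclusion: All students are fish.
Fallacy: undistributed middle. athletes is predicate in both.
Counterexample: students and fish could be disjoint subsets of athletes.

Invalid


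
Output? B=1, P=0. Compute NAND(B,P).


B AND P = 0
NOT(0) = 1

1


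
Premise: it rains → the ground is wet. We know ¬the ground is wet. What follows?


Modus tollens: P → Q, ¬Q ⊢ ¬P
P: it rains
Q: the ground is wet
We have P → Q and Q is false.
By modus tollens, P must be false.

It is not the case that it rains


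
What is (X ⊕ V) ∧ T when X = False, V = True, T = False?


X = False, V = True, T = False
Step 1: X ⊕ V = False XOR True = True
Step 2: True ∧ T = True AND False = False
XOR true when exactly one of X,V is true; then AND with T.

False


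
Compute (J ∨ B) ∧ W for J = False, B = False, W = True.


J = False, B = False, W = True
Step 1: J ∨ B = False OR False = False
Step 2: False ∧ W = False AND True = False
OR is true when at least one operand is true; AND requires both.

False


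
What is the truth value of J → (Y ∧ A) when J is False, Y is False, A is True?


J = False, Y = False, A = True
Step 1: Y ∧ A = False AND True = False
Step 2: J → (False): false only when J=True and consequent=False.
Result: True

True


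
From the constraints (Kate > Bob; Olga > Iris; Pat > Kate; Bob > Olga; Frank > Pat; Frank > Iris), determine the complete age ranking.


Constraints: Kate > Bob; Olga > Iris; Pat > Kate; Bob > Olga; Frank > Pat; Frank > Iris
Method: at each step, the next-highest is the one remaining person who never appears on the smaller side of a constraint between remaining people.
  Step 1: remaining {Iris, Bob, Frank, Kate, Olga, Pat}; on the smaller side: {Iris, Bob, Kate, Olga, Pat} → Frank is next (Frank > Pat; Frank > Iris).
  Step 2: remaining {Iris, Bob, Kate, Olga, Pat}; on the smaller side: {Iris, Bob, Kate, Olga} → Pat is next (Pat > Kate).
  Step 3: remaining {Iris, Bob, Kate, Olga}; on the smaller side: {Iris, Bob, Olga} → Kate is next (Kate > Bob).
  Step 4: remaining {Iris, Bob, Olga}; on the smaller side: {Iris, Olga} → Bob is next (Bob > Olga).
  Step 5: remaining {Iris, Olga}; on the smaller side: {Iris} → Olga is next (Olga > Iris).
  Step 6: only Iris remains → lowest.
Final ranking (highest to lowest):

Frank > Pat > Kate > Bob > Olga > Iris


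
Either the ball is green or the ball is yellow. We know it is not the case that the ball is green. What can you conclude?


Disjunctive syllogism: P ∨ Q, ¬P ⊢ Q
Disjunction: the ball is green ∨ the ball is yellow
We know it is not the case that the ball is green.
By disjunctive syllogism, the other disjunct must be true.

The ball is yellow


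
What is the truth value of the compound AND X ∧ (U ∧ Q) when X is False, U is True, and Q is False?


X = False, U = True, Q = False
Step 1: U ∧ Q = True AND False = False
Step 2: X ∧ False = False AND False = False
AND is true only when ALL operands are true.

False


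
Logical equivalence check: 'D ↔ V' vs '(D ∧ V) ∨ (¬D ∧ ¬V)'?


Expression 1: D ↔ V
Expression 2: (D ∧ V) ∨ (¬D ∧ ¬V)
Truth table (D V | Expr1 Expr2):
  T T |   T     T
  T F |   F     F
  F T |   F     F
  F F |   T     T
All 4 rows agree, so the expressions are logically equivalent.

Yes


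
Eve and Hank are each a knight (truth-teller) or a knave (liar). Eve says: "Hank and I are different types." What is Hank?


Eve says: "Hank and I are different types."
Case 1: Eve is a Knight (truth-teller)
  Statement is true → they ARE different → Hank is a Knave
Case 2: Eve is a Knave (liar)
  Statement is false → they are NOT different → Hank is a Knave
In both cases, Hank is a Knave.

Knave


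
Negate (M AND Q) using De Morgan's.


De Morgan's law: ¬(P ∧ Q) ≡ ¬P ∨ ¬Q
¬(M ∧ Q) = ¬M ∨ ¬Q

¬M ∨ ¬Q


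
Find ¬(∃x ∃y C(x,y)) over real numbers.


Original: ∃x ∃y C(x,y)
Rule: ¬∀→∃, ¬∃→∀, negate predicate.
Negation: ∀x ∀y ¬C(x,y)

∀x ∀y ¬C(x,y)


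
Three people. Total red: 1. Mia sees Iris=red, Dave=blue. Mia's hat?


Total red = 1, seen red = 1
Own red = 1 - 1 = 0
Mia's hat is blue.

blue


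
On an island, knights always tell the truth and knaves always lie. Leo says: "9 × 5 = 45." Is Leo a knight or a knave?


Statement: "9 × 5 = 45."
Actual: 9 × 5 = 45
Claimed: 45
Statement is TRUE → Leo tells the truth → Knight

Knight


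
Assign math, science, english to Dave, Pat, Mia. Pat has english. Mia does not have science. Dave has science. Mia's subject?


From clues:
  Dave → science
  Pat → english
By elimination, Mia gets the remaining.

math


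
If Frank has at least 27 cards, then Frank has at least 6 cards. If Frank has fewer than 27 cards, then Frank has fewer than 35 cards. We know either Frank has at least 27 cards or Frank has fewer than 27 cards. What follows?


Constructive dilemma: (P → Q) ∧ (R → S), P ∨ R ⊢ Q ∨ S
Premise 1: Frank has at least 27 cards → Frank has at least 6 cards
Premise 2: Frank has fewer than 27 cards → Frank has fewer than 35 cards
Premise 3: Frank has at least 27 cards ∨ Frank has fewer than 27 cards
Case 1: Assuming Frank has at least 27 cards, then by Premise 1, Frank has at least 6 cards.
Case 2: Assuming Frank has fewer than 27 cards, then by Premise 2, Frank has fewer than 35 cards.
Since one of Frank has at least 27 cards or Frank has fewer than 27 cards must hold, we get Frank has at least 6 cards or Frank has fewer than 35 cards.

Frank has at least 6 cards or Frank has fewer than 35 cards.


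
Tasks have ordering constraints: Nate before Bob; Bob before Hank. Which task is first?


Constraints: Nate before Bob; Bob before Hank
The first task can have nothing scheduled before it, so it must never appear on the right of a 'before'.
Tasks appearing after some 'before': Bob, Hank.
The only task not in that list is Nate → it is first.

Nate


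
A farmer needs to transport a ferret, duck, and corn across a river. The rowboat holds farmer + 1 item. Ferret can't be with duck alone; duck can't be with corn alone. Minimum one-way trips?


1. farmer+duck → 2. farmer ← 3. farmer+ferret → 4. farmer+duck ← 5. farmer+corn → 6. farmer ← 7. farmer+duck →
Minimum trips = 7

7


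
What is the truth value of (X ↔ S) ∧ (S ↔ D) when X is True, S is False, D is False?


X = True, S = False, D = False
Step 1: X ↔ S is true when X and S have the same value. Result: False
Step 2: S ↔ D is true when S and D have the same value. Result: True
Step 3: False ∧ True = False

False


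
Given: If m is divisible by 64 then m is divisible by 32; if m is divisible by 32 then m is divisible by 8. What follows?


Hypothetical syllogism: P → Q, Q → R ⊢ P → R
Premise 1: m is divisible by 64 → m is divisible by 32
Premise 2: m is divisible by 32 → m is divisible by 8
Chain the implications: the middle term (m is divisible by 32) links the two.
Conclusion: If m is divisible by 64, then m is divisible by 8.

If m is divisible by 64, then m is divisible by 8.


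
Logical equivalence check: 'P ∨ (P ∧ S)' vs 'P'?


Expression 1: P ∨ (P ∧ S)
Expression 2: P
Truth table (P S | Expr1 Expr2):
  T T |   T     T
  T F |   T     T
  F T |   F     F
  F F |   F     F
All 4 rows agree, so the expressions are logically equivalent.

Yes


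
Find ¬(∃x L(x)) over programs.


Original: ∃x L(x)
Rule: ¬∀→∃, ¬∃→∀, negate predicate.
Negation: ∀x ¬L(x)

∀x ¬L(x)


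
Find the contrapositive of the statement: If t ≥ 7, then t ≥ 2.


Original: If t ≥ 7, then t ≥ 2
Contrapositive: If ¬Q, then ¬P
Negate Q: not (t ≥ 2)
Negate P: not (t ≥ 7)

If not (t ≥ 2), then not (t ≥ 7).


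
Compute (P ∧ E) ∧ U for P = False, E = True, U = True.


P = False, E = True, U = True
Step 1: P ∧ E = False AND True = False
Step 2: False ∧ U = False AND True = False
AND is true only when ALL operands are true.

False


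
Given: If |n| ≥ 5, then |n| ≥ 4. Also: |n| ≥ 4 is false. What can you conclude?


Modus tollens: P → Q, ¬Q ⊢ ¬P
P: |n| ≥ 5
Q: |n| ≥ 4
We have P → Q and Q is false.
By modus tollens, P must be false.

It is not the case that |n| ≥ 5


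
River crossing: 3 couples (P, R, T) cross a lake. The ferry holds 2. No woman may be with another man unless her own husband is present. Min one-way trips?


Label couples P, R, T (H = husband, W = wife).
Counting alone: 6 people, the ferry carries 2 and someone must bring it back, so each round trip nets at most +1 on the far side until the last crossing → at least 9 trips. The jealousy constraint makes 9 impossible; the shortest valid schedule has 11:
1. WP+WR →  (far: WP,WR; near: HP,HR,HT,WT)
2. WP ←       (far: WR; near: HP,HR,HT,WP,WT)
3. WP+WT →  (far: WP,WR,WT; near: HP,HR,HT)
4. WP ←       (far: WR,WT; near: HP,HR,HT,WP)
5. HR+HT →  (far: HR,WR,HT,WT; near: HP,WP)
6. HR+WR ←  (far: HT,WT; near: HP,WP,HR,WR)
7. HP+HR →  (far: HP,HR,HT,WT; near: WP,WR)
8. WT ←       (far: HP,HR,HT; near: WP,WR,WT)
9. WP+WR →  (far: HP,WP,HR,WR,HT; near: WT)
10. HT ←      (far: HP,WP,HR,WR; near: HT,WT)
11. HT+WT → (far: all six; near: empty)
In every state each wife is either with her husband or with no other man.
Minimum trips = 11

11


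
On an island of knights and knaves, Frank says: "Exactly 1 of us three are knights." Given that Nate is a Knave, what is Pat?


Frank claims exactly 1 knights among Frank, Nate, Pat.
Given: Nate is a Knave.

Case 1: Frank is a Knight (tells truth)
  Then exactly 1 of the three are knights.
  Counting Frank, Nate: 1 knight(s) so far. Need 0 more → Pat = Knave.
Case 2: Frank is a Knave (lies)
  Then the count is NOT 1.
  If Pat = Knight, count = 1 = 1 → claim would be true, contradicts lie.
  If Pat = Knave, count = 0 ≠ 1 → lie confirmed ✓

Pat is a Knave.

Knave


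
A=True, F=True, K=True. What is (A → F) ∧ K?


A = True, F = True, K = True
Expression: (A → F) ∧ K
Step 1: A → F = True → True (false only if A=True, F=False) = True
Step 2: (True) ∧ K = True AND True = True

True


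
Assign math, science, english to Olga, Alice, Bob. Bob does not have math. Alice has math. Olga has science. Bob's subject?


From clues:
  Olga → science
  Alice → math
By elimination, Bob gets the remaining.

english


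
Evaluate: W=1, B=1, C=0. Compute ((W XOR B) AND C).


W XOR B = 1^1 = 0
0 AND 0 = 0

0


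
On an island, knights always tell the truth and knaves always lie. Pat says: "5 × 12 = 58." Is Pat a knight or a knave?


Statement: "5 × 12 = 58."
Actual: 5 × 12 = 60
Claimed: 58
Statement is FALSE → Pat lies → Knave

Knave


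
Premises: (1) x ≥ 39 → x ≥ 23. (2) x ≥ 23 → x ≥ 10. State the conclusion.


Hypothetical syllogism: P → Q, Q → R ⊢ P → R
Premise 1: x ≥ 39 → x ≥ 23
Premise 2: x ≥ 23 → x ≥ 10
Chain the implications: the middle term (x ≥ 23) links the two.
Conclusion: If x ≥ 39, then x ≥ 10.

If x ≥ 39, then x ≥ 10.


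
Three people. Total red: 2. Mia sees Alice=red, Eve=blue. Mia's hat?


Total red = 2, seen red = 1
Own red = 2 - 1 = 1
Mia's hat is red.

red


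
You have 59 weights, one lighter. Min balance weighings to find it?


Each weighing has 3 outcomes (left heavy / balance / right heavy), so k weighings distinguish at most 3^k cases; splitting into three near-equal groups achieves this.
Need 3^k ≥ 59: 3^3 = 27 < 59 ≤ 3^4 = 81
k = ⌈log₃(59)⌉ = 4

4


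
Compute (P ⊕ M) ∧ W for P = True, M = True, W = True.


P = True, M = True, W = True
Step 1: P ⊕ M = True XOR True = False
Step 2: False ∧ W = False AND True = False
XOR true when exactly one of P,M is true; then AND with W.

False


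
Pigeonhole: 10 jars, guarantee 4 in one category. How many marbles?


Pigeonhole: to guarantee k in one of n categories, need (k-1)×n + 1.
k = 4, n = 10
Minimum = (4-1) × 10 + 1 = 3 × 10 + 1

31


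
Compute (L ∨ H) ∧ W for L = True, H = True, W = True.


L = True, H = True, W = True
Step 1: L ∨ H = True OR True = True
Step 2: True ∧ W = True AND True = True
OR is true when at least one operand is true; AND requires both.

True


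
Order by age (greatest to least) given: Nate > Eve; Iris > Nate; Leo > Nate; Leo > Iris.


Constraints: Nate > Eve; Iris > Nate; Leo > Nate; Leo > Iris
Method: at each step, the next-highest is the one remaining person who never appears on the smaller side of a constraint between remaining people.
  Step 1: remaining {Leo, Eve, Nate, Iris}; on the smaller side: {Eve, Nate, Iris} → Leo is next (Leo > Nate; Leo > Iris).
  Step 2: remaining {Eve, Nate, Iris}; on the smaller side: {Eve, Nate} → Iris is next (Iris > Nate).
  Step 3: remaining {Eve, Nate}; on the smaller side: {Eve} → Nate is next (Nate > Eve).
  Step 4: only Eve remains → lowest.
Final ranking (highest to lowest):

Leo > Iris > Nate > Eve


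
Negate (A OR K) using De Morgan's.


De Morgan's law: ¬(P ∨ Q) ≡ ¬P ∧ ¬Q
¬(A ∨ K) = ¬A ∧ ¬K

¬A ∧ ¬K


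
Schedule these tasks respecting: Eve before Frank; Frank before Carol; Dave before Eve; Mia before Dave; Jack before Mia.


Constraints: Eve before Frank; Frank before Carol; Dave before Eve; Mia before Dave; Jack before Mia
Method: repeatedly schedule the remaining task that has no remaining task required before it.
  Step 1: remaining {Eve, Dave, Carol, Frank, Jack, Mia}; every task except Jack still has a predecessor pending → schedule Jack.
  Step 2: remaining {Eve, Dave, Carol, Frank, Mia}; every task except Mia still has a predecessor pending → schedule Mia.
  Step 3: remaining {Eve, Dave, Carol, Frank}; every task except Dave still has a predecessor pending → schedule Dave.
  Step 4: remaining {Eve, Carol, Frank}; every task except Eve still has a predecessor pending → schedule Eve.
  Step 5: remaining {Carol, Frank}; every task except Frank still has a predecessor pending → schedule Frank.
  Step 6: only Carol remains → schedule Carol.
Resulting order:

Jack → Mia → Dave → Eve → Frank → Carol


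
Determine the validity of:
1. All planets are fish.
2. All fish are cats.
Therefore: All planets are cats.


Premise 1: All planets are fish.
Premise 2: All fish are cats.
Conclusion: All planets are cats.
Barbara syllogism (AAA-1): All A are B, All B are C → All A are C.
Middle term (fish) distributed in premise 2.

Valid


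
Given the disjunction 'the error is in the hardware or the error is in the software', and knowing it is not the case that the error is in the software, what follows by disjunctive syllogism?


Disjunctive syllogism: P ∨ Q, ¬P ⊢ Q
Disjunction: the error is in the hardware ∨ the error is in the software
We know it is not the case that the error is in the software.
By disjunctive syllogism, the other disjunct must be true.

The error is in the hardware


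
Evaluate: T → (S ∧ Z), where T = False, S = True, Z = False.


T = False, S = True, Z = False
Step 1: S ∧ Z = True AND False = False
Step 2: T → (False): false only when T=True and consequent=False.
Result: True

True


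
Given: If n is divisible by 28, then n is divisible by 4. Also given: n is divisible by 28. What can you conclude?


Modus ponens: P → Q, P ⊢ Q
P: n is divisible by 28
Q: n is divisible by 4
We have P → Q and P is true.
By modus ponens, Q must be true.

n is divisible by 4


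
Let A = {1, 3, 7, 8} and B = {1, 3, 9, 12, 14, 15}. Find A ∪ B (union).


A = {1, 3, 7, 8}
B = {1, 3, 9, 12, 14, 15}
Operation: union
All elements combined: 1, 3, 7, 8, 9, 12, 14, 15

{1, 3, 7, 8, 9, 12, 14, 15}


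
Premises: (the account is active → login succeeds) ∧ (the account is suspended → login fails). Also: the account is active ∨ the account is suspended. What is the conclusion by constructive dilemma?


Constructive dilemma: (P → Q) ∧ (R → S), P ∨ R ⊢ Q ∨ S
Premise 1: the account is active → login succeeds
Premise 2: the account is suspended → login fails
Premise 3: the account is active ∨ the account is suspended
Case 1: Assuming the account is active, then by Premise 1, login succeeds.
Case 2: Assuming the account is suspended, then by Premise 2, login fails.
Since one of the account is active or the account is suspended must hold, we get login succeeds or login fails.

Login succeeds or login fails.


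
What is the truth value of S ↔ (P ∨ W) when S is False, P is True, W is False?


S = False, P = True, W = False
Step 1: P ∨ W = True OR False = True
Step 2: S ↔ (True): true when both sides have same truth value.
Result: False ↔ True = False

False


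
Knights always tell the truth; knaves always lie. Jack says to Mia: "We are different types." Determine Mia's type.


Jack says: "We are different types."
Case 1: Jack is a Knight (truth-teller)
  Statement is true → they ARE different → Mia is a Knave
Case 2: Jack is a Knave (liar)
  Statement is false → they are NOT different → Mia is a Knave
In both cases, Mia is a Knave.

Knave


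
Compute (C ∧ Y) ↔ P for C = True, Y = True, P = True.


C = True, Y = True, P = True
Step 1: C ∧ Y = True AND True = True
Step 2: (True) ↔ P: true when both sides have same truth value.
Result: True ↔ True = True

True


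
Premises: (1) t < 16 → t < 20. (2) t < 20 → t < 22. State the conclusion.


Hypothetical syllogism: P → Q, Q → R ⊢ P → R
Premise 1: t < 16 → t < 20
Premise 2: t < 20 → t < 22
Chain the implications: the middle term (t < 20) links the two.
Conclusion: If t < 16, then t < 22.

If t < 16, then t < 22.


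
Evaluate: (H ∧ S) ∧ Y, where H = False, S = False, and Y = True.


H = False, S = False, Y = True
Step 1: H ∧ S = False AND False = False
Step 2: False ∧ Y = False AND True = False
AND is true only when ALL operands are true.

False


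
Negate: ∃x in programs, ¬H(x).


Original: ∃x ¬H(x)
Rule: ¬∀→∃, ¬∃→∀, negate predicate.
Negation: ∀x H(x)

∀x H(x)


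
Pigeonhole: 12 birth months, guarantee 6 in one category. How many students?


Pigeonhole: to guarantee k in one of n categories, need (k-1)×n + 1.
k = 6, n = 12
Minimum = (6-1) × 12 + 1 = 5 × 12 + 1

61


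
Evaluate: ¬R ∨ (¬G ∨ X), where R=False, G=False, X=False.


R = False, G = False, X = False
Expression: ¬R ∨ (¬G ∨ X)
Step 1: ¬G = NOT False = True
Step 2: ¬G ∨ X = True OR False = True
Step 3: ¬R = NOT False = True
Step 4: (True) ∨ (True) = True OR True = True

True


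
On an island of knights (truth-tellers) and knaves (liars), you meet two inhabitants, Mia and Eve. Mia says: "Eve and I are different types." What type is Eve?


Mia says: "Eve and I are different types."
Case 1: Mia is a Knight (truth-teller)
  Statement is true → they ARE different → Eve is a Knave
Case 2: Mia is a Knave (liar)
  Statement is false → they are NOT different → Eve is a Knave
In both cases, Eve is a Knave.

Knave


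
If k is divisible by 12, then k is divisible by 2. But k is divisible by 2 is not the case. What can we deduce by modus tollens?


Modus tollens: P → Q, ¬Q ⊢ ¬P
P: k is divisible by 12
Q: k is divisible by 2
We have P → Q and Q is false.
By modus tollens, P must be false.

It is not the case that k is divisible by 12


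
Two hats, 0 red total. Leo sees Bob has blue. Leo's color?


Total red = 0, Bob = blue
Red accounted for: 0
Remaining for Leo: 0
Leo's hat is blue.

blue


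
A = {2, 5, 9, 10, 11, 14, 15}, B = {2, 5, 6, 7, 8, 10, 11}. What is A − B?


A = {2, 5, 9, 10, 11, 14, 15}
B = {2, 5, 6, 7, 8, 10, 11}
Operation: difference A − B
In A but not B: 9, 14, 15

{9, 14, 15}


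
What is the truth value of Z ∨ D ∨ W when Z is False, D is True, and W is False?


Z = False, D = True, W = False
Step 1: Z ∨ D = False OR True = True
Step 2: True ∨ W = True OR False = True
OR is true when at least one operand is true.

True


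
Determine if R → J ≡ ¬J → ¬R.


Expression 1: R → J
Expression 2: ¬J → ¬R
Truth table (R J | Expr1 Expr2):
  T T |   T     T
  T F |   F     F
  F T |   T     T
  F F |   T     T
All 4 rows agree, so the expressions are logically equivalent.

Yes


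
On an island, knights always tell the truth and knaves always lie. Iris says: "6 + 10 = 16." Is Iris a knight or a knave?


Statement: "6 + 10 = 16."
Actual: 6 + 10 = 16
Claimed: 16
Statement is TRUE → Iris tells the truth → Knight

Knight


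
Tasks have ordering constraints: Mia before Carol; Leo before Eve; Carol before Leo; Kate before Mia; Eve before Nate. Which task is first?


Constraints: Mia before Carol; Leo before Eve; Carol before Leo; Kate before Mia; Eve before Nate
The first task can have nothing scheduled before it, so it must never appear on the right of a 'before'.
Tasks appearing after some 'before': Carol, Eve, Leo, Mia, Nate.
The only task not in that list is Kate → it is first.

Kate


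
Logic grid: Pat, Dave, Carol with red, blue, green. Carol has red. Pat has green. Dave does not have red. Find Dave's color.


From clues:
  Carol → red
  Pat → green
By elimination, Dave gets the remaining.

blue


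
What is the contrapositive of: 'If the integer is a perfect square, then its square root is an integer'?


Original: If the integer is a perfect square, then its square root is an integer
Contrapositive: If ¬Q, then ¬P
Negate Q: not (its square root is an integer)
Negate P: not (the integer is a perfect square)

If not (its square root is an integer), then not (the integer is a perfect square).


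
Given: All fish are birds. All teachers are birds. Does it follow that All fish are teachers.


Premise 1: All fish are birds.
Premise 2: All teachers are birds.
Conclusion: All fish are teachers.
Fallacy: undistributed middle. birds is predicate in both.
Counterexample: fish and teachers could be disjoint subsets of birds.

Invalid


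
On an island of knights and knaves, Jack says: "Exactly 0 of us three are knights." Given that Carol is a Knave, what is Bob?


Jack claims exactly 0 knights among Jack, Carol, Bob.
Given: Carol is a Knave.

Case 1: Jack is a Knight (tells truth)
  Then exactly 0 of the three are knights.
  Counting Jack, Carol: 1 knight(s) so far. Need -1 more → impossible.
Case 2: Jack is a Knave (lies)
  Then the count is NOT 0.
  If Bob = Knave, count = 0 = 0 → claim would be true, contradicts lie.
  If Bob = Knight, count = 1 ≠ 0 → lie confirmed ✓

Bob is a Knight.

Knight


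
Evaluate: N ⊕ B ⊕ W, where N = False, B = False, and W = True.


N = False, B = False, W = True
Step 1: N ⊕ B = False XOR False = False
Step 2: False ⊕ W = False XOR True = True
XOR is true when an odd number of operands are true.

True


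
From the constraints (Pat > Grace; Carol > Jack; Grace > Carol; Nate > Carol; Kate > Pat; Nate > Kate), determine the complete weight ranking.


Constraints: Pat > Grace; Carol > Jack; Grace > Carol; Nate > Carol; Kate > Pat; Nate > Kate
Method: at each step, the next-highest is the one remaining person who never appears on the smaller side of a constraint between remaining people.
  Step 1: remaining {Nate, Kate, Pat, Jack, Grace, Carol}; on the smaller side: {Kate, Pat, Jack, Grace, Carol} → Nate is next (Nate > Carol; Nate > Kate).
  Step 2: remaining {Kate, Pat, Jack, Grace, Carol}; on the smaller side: {Pat, Jack, Grace, Carol} → Kate is next (Kate > Pat).
  Step 3: remaining {Pat, Jack, Grace, Carol}; on the smaller side: {Jack, Grace, Carol} → Pat is next (Pat > Grace).
  Step 4: remaining {Jack, Grace, Carol}; on the smaller side: {Jack, Carol} → Grace is next (Grace > Carol).
  Step 5: remaining {Jack, Carol}; on the smaller side: {Jack} → Carol is next (Carol > Jack).
  Step 6: only Jack remains → lowest.
Final ranking (highest to lowest):

Nate > Kate > Pat > Grace > Carol > Jack


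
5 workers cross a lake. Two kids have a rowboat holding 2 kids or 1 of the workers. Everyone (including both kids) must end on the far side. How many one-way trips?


Per crossing of one of the workers: kids→, one←, one of the workers→, one← = 4 trips
5 × 4 = 20, + 1 final kids→ = 21
Minimum trips = 21

21


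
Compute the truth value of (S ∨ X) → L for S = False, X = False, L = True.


S = False, X = False, L = True
Step 1: S ∨ X = False OR False = False
Step 2: (False) → L: false only when antecedent=True and L=False.
Result: True

True


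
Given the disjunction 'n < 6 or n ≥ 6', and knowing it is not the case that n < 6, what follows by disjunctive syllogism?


Disjunctive syllogism: P ∨ Q, ¬P ⊢ Q
Disjunction: n < 6 ∨ n ≥ 6
We know it is not the case that n < 6.
By disjunctive syllogism, the other disjunct must be true.

n ≥ 6


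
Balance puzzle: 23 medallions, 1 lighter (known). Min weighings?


Each weighing has 3 outcomes (left heavy / balance / right heavy), so k weighings distinguish at most 3^k cases; splitting into three near-equal groups achieves this.
Need 3^k ≥ 23: 3^2 = 9 < 23 ≤ 3^3 = 27
k = ⌈log₃(23)⌉ = 3

3


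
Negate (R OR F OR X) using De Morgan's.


De Morgan's law: ¬(P ∨ Q ∨ R) ≡ ¬P ∧ ¬Q ∧ ¬R
¬(R ∨ F ∨ X) = ¬R ∧ ¬F ∧ ¬X

¬R ∧ ¬F ∧ ¬X


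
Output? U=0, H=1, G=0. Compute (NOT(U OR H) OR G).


U OR H = 1
NOT(1) = 0
0 OR 0 = 0

0


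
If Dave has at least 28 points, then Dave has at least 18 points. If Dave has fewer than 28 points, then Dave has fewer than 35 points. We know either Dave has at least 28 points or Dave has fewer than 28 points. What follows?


Constructive dilemma: (P → Q) ∧ (R → S), P ∨ R ⊢ Q ∨ S
Premise 1: Dave has at least 28 points → Dave has at least 18 points
Premise 2: Dave has fewer than 28 points → Dave has fewer than 35 points
Premise 3: Dave has at least 28 points ∨ Dave has fewer than 28 points
Case 1: Assuming Dave has at least 28 points, then by Premise 1, Dave has at least 18 points.
Case 2: Assuming Dave has fewer than 28 points, then by Premise 2, Dave has fewer than 35 points.
Since one of Dave has at least 28 points or Dave has fewer than 28 points must hold, we get Dave has at least 18 points or Dave has fewer than 35 points.

Dave has at least 18 points or Dave has fewer than 35 points.


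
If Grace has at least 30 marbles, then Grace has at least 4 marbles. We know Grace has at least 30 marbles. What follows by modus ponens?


Modus ponens: P → Q, P ⊢ Q
P: Grace has at least 30 marbles
Q: Grace has at least 4 marbles
We have P → Q and P is true.
By modus ponens, Q must be true.

Grace has at least 4 marbles


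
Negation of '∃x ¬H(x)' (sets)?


Original: ∃x ¬H(x)
Rule: ¬∀→∃, ¬∃→∀, negate predicate.
Negation: ∀x H(x)

∀x H(x)


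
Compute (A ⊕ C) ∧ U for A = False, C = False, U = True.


A = False, C = False, U = True
Step 1: A ⊕ C = False XOR False = False
Step 2: False ∧ U = False AND True = False
XOR true when exactly one of A,C is true; then AND with U.

False


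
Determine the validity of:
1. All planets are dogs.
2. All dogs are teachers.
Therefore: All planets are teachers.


Premise 1: All planets are dogs.
Premise 2: All dogs are teachers.
Conclusion: All planets are teachers.
Barbara syllogism (AAA-1): All A are B, All B are C → All A are C.
Middle term (dogs) distributed in premise 2.

Valid


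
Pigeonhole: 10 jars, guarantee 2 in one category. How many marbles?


Pigeonhole: to guarantee k in one of n categories, need (k-1)×n + 1.
k = 2, n = 10
Minimum = (2-1) × 10 + 1 = 1 × 10 + 1

11


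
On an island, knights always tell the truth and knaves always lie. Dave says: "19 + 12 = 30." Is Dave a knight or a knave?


Statement: "19 + 12 = 30."
Actual: 19 + 12 = 31
Claimed: 30
Statement is FALSE → Dave lies → Knave

Knave


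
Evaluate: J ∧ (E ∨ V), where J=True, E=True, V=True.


J = True, E = True, V = True
Expression: J ∧ (E ∨ V)
Step 1: E ∨ V = True OR True = True
Step 2: J ∧ (True) = True AND True = True

True


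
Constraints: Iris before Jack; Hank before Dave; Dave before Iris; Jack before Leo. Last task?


Constraints: Iris before Jack; Hank before Dave; Dave before Iris; Jack before Leo
The last task can have nothing scheduled after it, so it must never appear on the left of a 'before'.
Tasks appearing before some other task: Iris, Hank, Dave, Jack.
The only task not in that list is Leo → it is last.

Leo


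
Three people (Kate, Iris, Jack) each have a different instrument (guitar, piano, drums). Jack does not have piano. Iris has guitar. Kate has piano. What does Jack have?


From clues:
  Iris → guitar
  Kate → piano
By elimination, Jack gets the remaining.

drums


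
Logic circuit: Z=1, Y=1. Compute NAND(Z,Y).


Z AND Y = 1
NOT(1) = 0

0


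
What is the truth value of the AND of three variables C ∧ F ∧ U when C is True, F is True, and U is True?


C = True, F = True, U = True
Step 1: C ∧ F = True AND True = True
Step 2: (True) ∧ U = (True) AND True = True
AND is true only when ALL operands are true.

True


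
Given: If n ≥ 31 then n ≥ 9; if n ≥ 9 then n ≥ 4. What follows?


Hypothetical syllogism: P → Q, Q → R ⊢ P → R
Premise 1: n ≥ 31 → n ≥ 9
Premise 2: n ≥ 9 → n ≥ 4
Chain the implications: the middle term (n ≥ 9) links the two.
Conclusion: If n ≥ 31, then n ≥ 4.

If n ≥ 31, then n ≥ 4.


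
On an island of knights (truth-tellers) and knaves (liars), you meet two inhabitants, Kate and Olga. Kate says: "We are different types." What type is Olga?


Kate says: "We are different types."
Case 1: Kate is a Knight (truth-teller)
  Statement is true → they ARE different → Olga is a Knave
Case 2: Kate is a Knave (liar)
  Statement is false → they are NOT different → Olga is a Knave
In both cases, Olga is a Knave.

Knave


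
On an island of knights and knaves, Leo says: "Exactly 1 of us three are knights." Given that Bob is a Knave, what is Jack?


Leo claims exactly 1 knights among Leo, Bob, Jack.
Given: Bob is a Knave.

Case 1: Leo is a Knight (tells truth)
  Then exactly 1 of the three are knights.
  Counting Leo, Bob: 1 knight(s) so far. Need 0 more → Jack = Knave.
Case 2: Leo is a Knave (lies)
  Then the count is NOT 1.
  If Jack = Knight, count = 1 = 1 → claim would be true, contradicts lie.
  If Jack = Knave, count = 0 ≠ 1 → lie confirmed ✓

Jack is a Knave.

Knave


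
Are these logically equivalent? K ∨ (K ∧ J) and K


Expression 1: K ∨ (K ∧ J)
Expression 2: K
Truth table (K J | Expr1 Expr2):
  T T |   T     T
  T F |   T     T
  F T |   F     F
  F F |   F     F
All 4 rows agree, so the expressions are logically equivalent.

Yes


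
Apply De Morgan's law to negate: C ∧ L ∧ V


De Morgan's law: ¬(P ∧ Q ∧ R) ≡ ¬P ∨ ¬Q ∨ ¬R
¬(C ∧ L ∧ V) = ¬C ∨ ¬L ∨ ¬V

¬C ∨ ¬L ∨ ¬V
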